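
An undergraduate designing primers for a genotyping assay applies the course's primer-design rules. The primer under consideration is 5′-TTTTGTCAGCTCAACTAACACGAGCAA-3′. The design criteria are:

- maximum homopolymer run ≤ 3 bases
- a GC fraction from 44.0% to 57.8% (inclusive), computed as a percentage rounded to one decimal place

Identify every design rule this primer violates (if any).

Base counts: A=9, T=7, G=4, C=7 (length 27).
homopolymer run: longest run = 4, exceeds 3 ✗
GC content: GC 11/27 = 40.7%, outside 44.0–57.8% ✗

Fails: homopolymer run, GC content.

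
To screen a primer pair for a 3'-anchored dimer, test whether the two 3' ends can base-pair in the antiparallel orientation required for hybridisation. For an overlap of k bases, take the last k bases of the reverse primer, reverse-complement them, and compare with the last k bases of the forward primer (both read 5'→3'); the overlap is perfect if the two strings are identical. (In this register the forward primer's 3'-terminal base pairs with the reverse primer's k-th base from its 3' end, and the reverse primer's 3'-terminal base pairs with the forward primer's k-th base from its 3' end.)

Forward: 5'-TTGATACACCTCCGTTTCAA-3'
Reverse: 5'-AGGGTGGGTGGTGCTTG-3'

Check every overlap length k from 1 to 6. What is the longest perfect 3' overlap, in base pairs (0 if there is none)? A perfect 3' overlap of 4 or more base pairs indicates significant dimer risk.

Last 6 bases (5'→3') — forward …TTTCAA, reverse …TGCTTG.
Reverse complement of the reverse primer's last 6 bases: CAAGCA; its first k bases are the reverse complement of the reverse primer's last k bases, so a perfect k-base overlap needs the forward primer's last k bases to equal them.
Comparing (forward last k vs required): k=1: A vs C ✗; k=2: AA vs CA ✗; k=3: CAA vs CAA ✓; k=4: TCAA vs CAAG ✗; k=5: TTCAA vs CAAGC ✗; k=6: TTTCAA vs CAAGCA ✗.
Only k = 3 is perfect, so the longest perfect 3' overlap is 3.

Longest perfect overlap: 3 complementary base pairs; below the dimer-risk threshold (threshold 4).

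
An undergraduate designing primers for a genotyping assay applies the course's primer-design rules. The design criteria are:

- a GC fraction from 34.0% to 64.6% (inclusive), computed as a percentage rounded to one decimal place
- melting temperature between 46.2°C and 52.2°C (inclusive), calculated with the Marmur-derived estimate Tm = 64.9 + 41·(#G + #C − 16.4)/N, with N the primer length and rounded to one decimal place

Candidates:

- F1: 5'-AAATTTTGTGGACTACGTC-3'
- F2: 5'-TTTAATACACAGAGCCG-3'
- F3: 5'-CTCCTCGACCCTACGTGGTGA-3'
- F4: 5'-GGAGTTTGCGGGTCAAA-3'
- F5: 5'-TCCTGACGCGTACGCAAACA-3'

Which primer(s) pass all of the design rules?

F4 only.

F1 (19 nt, A=5 T=7 G=4 C=3): GC 7/19 = 36.8% ✓; Tm = 64.9 + 41·(7 − 16.4)/19 = 44.6°C, outside 46.2–52.2°C ✗ — fails.
F2 (17 nt, A=6 T=4 G=3 C=4): GC 7/17 = 41.2% ✓; Tm = 64.9 + 41·(7 − 16.4)/17 = 42.2°C, outside 46.2–52.2°C ✗ — fails.
F3 (21 nt, A=3 T=5 G=5 C=8): GC 13/21 = 61.9% ✓; Tm = 64.9 + 41·(13 − 16.4)/21 = 58.3°C, outside 46.2–52.2°C ✗ — fails.
F4 (17 nt, A=4 T=4 G=7 C=2): GC 9/17 = 52.9% ✓; Tm = 64.9 + 41·(9 − 16.4)/17 = 47.1°C ✓ — passes.
F5 (20 nt, A=6 T=3 G=4 C=7): GC 11/20 = 55.0% ✓; Tm = 64.9 + 41·(11 − 16.4)/20 = 53.8°C, outside 46.2–52.2°C ✗ — fails.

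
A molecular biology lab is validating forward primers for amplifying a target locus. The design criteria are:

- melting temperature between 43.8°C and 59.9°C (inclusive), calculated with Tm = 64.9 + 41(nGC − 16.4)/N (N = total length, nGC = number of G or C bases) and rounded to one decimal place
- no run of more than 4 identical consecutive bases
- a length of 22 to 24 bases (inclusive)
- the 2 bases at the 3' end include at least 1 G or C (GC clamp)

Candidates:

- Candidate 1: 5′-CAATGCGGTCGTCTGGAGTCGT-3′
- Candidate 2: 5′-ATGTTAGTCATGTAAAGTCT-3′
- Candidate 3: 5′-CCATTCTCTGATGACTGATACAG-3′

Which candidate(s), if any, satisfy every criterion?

Candidate 1 and Candidate 3.

Candidate 1 (22 nt, A=3 T=6 G=8 C=5): Tm = 64.9 + 41·(13 − 16.4)/22 = 58.6°C ✓; longest run = 2 ✓; length 22 ✓; 3' end GT has 1 G/C ✓ — passes.
Candidate 2 (20 nt, A=6 T=8 G=4 C=2): Tm = 64.9 + 41·(6 − 16.4)/20 = 43.6°C, outside 43.8–59.9°C ✗; longest run = 3 ✓; length 20, outside 22–24 ✗; 3' end CT has 1 G/C ✓ — fails.
Candidate 3 (23 nt, A=6 T=7 G=4 C=6): Tm = 64.9 + 41·(10 − 16.4)/23 = 53.5°C ✓; longest run = 2 ✓; length 23 ✓; 3' end AG has 1 G/C ✓ — passes.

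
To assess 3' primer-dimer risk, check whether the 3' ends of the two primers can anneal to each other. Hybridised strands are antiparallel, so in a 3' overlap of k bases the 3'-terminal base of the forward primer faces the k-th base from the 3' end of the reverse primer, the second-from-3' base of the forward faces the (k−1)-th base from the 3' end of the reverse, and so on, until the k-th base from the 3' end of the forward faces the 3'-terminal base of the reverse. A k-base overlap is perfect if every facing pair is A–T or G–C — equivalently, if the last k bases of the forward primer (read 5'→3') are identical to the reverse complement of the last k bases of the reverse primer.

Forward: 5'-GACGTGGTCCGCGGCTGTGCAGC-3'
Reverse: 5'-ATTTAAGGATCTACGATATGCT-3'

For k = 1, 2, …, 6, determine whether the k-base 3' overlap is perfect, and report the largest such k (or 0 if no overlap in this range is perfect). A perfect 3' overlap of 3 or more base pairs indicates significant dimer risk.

Longest perfect overlap: 3 complementary base pairs; significant dimer risk (threshold 3).

Last 6 bases (5'→3') — forward …TGCAGC, reverse …TATGCT.
Reverse complement of the reverse primer's last 6 bases: AGCATA; its first k bases are the reverse complement of the reverse primer's last k bases, so a perfect k-base overlap needs the forward primer's last k bases to equal them.
Comparing (forward last k vs required): k=1: C vs A ✗; k=2: GC vs AG ✗; k=3: AGC vs AGC ✓; k=4: CAGC vs AGCA ✗; k=5: GCAGC vs AGCAT ✗; k=6: TGCAGC vs AGCATA ✗.
Only k = 3 is perfect, so the longest perfect 3' overlap is 3.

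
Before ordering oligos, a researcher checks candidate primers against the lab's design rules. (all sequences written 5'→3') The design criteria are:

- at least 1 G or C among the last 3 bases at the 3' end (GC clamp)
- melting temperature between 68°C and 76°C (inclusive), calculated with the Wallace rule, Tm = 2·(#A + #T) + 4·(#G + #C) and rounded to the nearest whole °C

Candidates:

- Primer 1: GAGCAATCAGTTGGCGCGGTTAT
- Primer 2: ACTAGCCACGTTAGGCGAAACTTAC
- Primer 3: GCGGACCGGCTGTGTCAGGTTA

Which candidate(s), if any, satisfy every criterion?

Primer 2 only.

Primer 1 (23 nt, A=5 T=6 G=8 C=4): 3' end TAT has 0 G/C, need ≥1 ✗; Tm = 2·11 + 4·12 = 70°C ✓ — fails.
Primer 2 (25 nt, A=8 T=5 G=5 C=7): 3' end TAC has 1 G/C ✓; Tm = 2·13 + 4·12 = 74°C ✓ — passes.
Primer 3 (22 nt, A=3 T=5 G=9 C=5): 3' end TTA has 0 G/C, need ≥1 ✗; Tm = 2·8 + 4·14 = 72°C ✓ — fails.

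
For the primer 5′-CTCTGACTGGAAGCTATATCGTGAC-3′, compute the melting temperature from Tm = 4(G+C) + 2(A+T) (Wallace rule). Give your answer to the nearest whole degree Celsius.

Base counts: A=6, T=7, G=6, C=6 (length 25).
Tm = 2·(6+7) + 4·(6+6) = 2·13 + 4·12 = 26 + 48 = 74°C.

74°C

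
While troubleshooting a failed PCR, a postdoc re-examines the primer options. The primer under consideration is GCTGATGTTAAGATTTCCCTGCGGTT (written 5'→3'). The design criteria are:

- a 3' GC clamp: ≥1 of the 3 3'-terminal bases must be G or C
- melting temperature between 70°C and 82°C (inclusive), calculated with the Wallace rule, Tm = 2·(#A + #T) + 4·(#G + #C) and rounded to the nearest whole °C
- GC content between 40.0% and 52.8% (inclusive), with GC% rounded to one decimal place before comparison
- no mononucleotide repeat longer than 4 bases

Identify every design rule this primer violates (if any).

Meets all criteria.

Base counts: A=4, T=10, G=7, C=5 (length 26).
GC clamp: 3' end GTT has 1 G/C ✓
Tm: Tm = 2·14 + 4·12 = 76°C ✓
GC content: GC 12/26 = 46.2% ✓
homopolymer run: longest run = 3 ✓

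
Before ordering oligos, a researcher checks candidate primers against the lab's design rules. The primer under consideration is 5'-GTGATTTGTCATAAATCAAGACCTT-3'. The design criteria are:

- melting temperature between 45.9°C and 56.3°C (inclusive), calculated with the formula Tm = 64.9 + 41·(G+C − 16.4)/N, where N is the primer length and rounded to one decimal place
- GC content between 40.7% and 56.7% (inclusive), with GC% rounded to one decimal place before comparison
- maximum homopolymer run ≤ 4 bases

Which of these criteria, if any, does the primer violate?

Fails: GC content.

Base counts: A=8, T=9, G=4, C=4 (length 25).
Tm: Tm = 64.9 + 41·(8 − 16.4)/25 = 51.1°C ✓
GC content: GC 8/25 = 32.0%, outside 40.7–56.7% ✗
homopolymer run: longest run = 3 ✓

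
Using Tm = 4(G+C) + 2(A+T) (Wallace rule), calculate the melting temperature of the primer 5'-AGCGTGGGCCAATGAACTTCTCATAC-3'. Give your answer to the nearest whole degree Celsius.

78°C

Base counts: A=7, T=6, G=6, C=7 (length 26).
Tm = 2·(7+6) + 4·(6+7) = 2·13 + 4·13 = 26 + 52 = 78°C.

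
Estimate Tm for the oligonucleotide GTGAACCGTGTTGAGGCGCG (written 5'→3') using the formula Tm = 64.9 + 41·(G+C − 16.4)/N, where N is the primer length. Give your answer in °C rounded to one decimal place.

57.9°C

Base counts: A=3, T=4, G=9, C=4; G+C = 13, N = 20.
Tm = 64.9 + 41·(13 − 16.4)/20 = 64.9 + -139.40/20 = 57.9°C.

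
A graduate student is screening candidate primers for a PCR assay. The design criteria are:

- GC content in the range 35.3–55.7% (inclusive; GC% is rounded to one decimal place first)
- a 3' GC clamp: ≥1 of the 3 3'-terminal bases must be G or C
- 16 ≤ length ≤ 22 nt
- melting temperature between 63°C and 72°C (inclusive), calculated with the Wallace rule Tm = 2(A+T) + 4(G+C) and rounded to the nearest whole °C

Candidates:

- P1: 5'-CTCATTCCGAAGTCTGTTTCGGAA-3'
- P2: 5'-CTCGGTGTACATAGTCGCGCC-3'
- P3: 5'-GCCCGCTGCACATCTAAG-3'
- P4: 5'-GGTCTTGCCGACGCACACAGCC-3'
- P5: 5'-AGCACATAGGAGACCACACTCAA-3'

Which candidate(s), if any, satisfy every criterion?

None of the candidates satisfy all criteria.

P1 (24 nt, A=5 T=8 G=5 C=6): GC 11/24 = 45.8% ✓; 3' end GAA has 1 G/C ✓; length 24, outside 16–22 ✗; Tm = 2·13 + 4·11 = 70°C ✓ — fails.
P2 (21 nt, A=3 T=5 G=6 C=7): GC 13/21 = 61.9%, outside 35.3–55.7% ✗; 3' end GCC has 3 G/C ✓; length 21 ✓; Tm = 2·8 + 4·13 = 68°C ✓ — fails.
P3 (18 nt, A=4 T=3 G=4 C=7): GC 11/18 = 61.1%, outside 35.3–55.7% ✗; 3' end AAG has 1 G/C ✓; length 18 ✓; Tm = 2·7 + 4·11 = 58°C, outside 63–72°C ✗ — fails.
P4 (22 nt, A=4 T=3 G=6 C=9): GC 15/22 = 68.2%, outside 35.3–55.7% ✗; 3' end GCC has 3 G/C ✓; length 22 ✓; Tm = 2·7 + 4·15 = 74°C, outside 63–72°C ✗ — fails.
P5 (23 nt, A=10 T=2 G=4 C=7): GC 11/23 = 47.8% ✓; 3' end CAA has 1 G/C ✓; length 23, outside 16–22 ✗; Tm = 2·12 + 4·11 = 68°C ✓ — fails.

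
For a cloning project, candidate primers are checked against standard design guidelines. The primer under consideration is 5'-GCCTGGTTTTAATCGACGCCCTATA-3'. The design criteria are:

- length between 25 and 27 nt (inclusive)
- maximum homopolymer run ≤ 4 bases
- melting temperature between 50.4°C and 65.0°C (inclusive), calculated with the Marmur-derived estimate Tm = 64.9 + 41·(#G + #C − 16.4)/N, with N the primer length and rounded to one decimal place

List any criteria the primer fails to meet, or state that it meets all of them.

Meets all criteria.

Base counts: A=5, T=8, G=5, C=7 (length 25).
length: length 25 ✓
homopolymer run: longest run = 4 ✓
Tm: Tm = 64.9 + 41·(12 − 16.4)/25 = 57.7°C ✓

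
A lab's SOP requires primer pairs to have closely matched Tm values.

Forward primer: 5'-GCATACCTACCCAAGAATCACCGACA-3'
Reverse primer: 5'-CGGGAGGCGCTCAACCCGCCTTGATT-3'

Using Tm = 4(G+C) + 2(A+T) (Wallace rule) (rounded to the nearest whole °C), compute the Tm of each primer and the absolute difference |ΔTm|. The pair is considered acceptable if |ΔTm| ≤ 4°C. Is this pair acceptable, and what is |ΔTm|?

|ΔTm| = 8°C; the pair is not acceptable.

Forward: A=10 T=3 G=3 C=10 → Tm = 2·13 + 4·13 = 78°C.
Reverse: A=4 T=5 G=8 C=9 → Tm = 2·9 + 4·17 = 86°C.
|ΔTm| = |78 − 86| = 8°C, > 4°C.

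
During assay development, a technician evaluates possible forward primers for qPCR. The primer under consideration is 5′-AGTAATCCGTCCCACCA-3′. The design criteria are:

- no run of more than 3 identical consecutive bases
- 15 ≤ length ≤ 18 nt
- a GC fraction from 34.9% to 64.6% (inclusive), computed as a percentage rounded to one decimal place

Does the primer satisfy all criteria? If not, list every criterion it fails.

Meets all criteria.

Base counts: A=5, T=3, G=2, C=7 (length 17).
homopolymer run: longest run = 3 ✓
length: length 17 ✓
GC content: GC 9/17 = 52.9% ✓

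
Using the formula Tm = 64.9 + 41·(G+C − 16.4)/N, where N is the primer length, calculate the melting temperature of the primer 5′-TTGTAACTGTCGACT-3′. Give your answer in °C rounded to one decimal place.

36.5°C

Base counts: A=3, T=6, G=3, C=3; G+C = 6, N = 15.
Tm = 64.9 + 41·(6 − 16.4)/15 = 64.9 + -426.40/15 = 36.5°C.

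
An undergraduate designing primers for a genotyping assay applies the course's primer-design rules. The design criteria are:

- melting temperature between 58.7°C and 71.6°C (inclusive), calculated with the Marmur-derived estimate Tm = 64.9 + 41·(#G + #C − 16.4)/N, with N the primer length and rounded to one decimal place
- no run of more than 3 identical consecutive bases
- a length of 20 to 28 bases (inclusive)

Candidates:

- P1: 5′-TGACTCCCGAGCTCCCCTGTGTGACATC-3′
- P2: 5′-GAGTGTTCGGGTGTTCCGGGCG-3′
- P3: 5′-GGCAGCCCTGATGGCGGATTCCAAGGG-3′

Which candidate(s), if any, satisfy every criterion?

P2 and P3.

P1 (28 nt, A=4 T=7 G=6 C=11): Tm = 64.9 + 41·(17 − 16.4)/28 = 65.8°C ✓; longest run = 4, exceeds 3 ✗; length 28 ✓ — fails.
P2 (22 nt, A=1 T=6 G=11 C=4): Tm = 64.9 + 41·(15 − 16.4)/22 = 62.3°C ✓; longest run = 3 ✓; length 22 ✓ — passes.
P3 (27 nt, A=5 T=4 G=11 C=7): Tm = 64.9 + 41·(18 − 16.4)/27 = 67.3°C ✓; longest run = 3 ✓; length 27 ✓ — passes.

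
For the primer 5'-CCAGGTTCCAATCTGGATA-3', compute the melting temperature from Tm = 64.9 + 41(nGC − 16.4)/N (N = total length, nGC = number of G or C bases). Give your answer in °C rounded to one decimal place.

Base counts: A=5, T=5, G=4, C=5; G+C = 9, N = 19.
Tm = 64.9 + 41·(9 − 16.4)/19 = 64.9 + -303.40/19 = 48.9°C.

48.9°C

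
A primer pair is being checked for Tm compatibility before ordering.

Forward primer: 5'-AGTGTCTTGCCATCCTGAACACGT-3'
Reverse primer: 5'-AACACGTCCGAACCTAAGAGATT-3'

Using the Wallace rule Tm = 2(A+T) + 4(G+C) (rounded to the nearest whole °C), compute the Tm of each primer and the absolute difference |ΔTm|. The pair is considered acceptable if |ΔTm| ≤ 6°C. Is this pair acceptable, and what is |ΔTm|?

|ΔTm| = 6°C; the pair is acceptable.

Forward: A=5 T=7 G=5 C=7 → Tm = 2·12 + 4·12 = 72°C.
Reverse: A=9 T=4 G=4 C=6 → Tm = 2·13 + 4·10 = 66°C.
|ΔTm| = |72 − 66| = 6°C, ≤ 6°C.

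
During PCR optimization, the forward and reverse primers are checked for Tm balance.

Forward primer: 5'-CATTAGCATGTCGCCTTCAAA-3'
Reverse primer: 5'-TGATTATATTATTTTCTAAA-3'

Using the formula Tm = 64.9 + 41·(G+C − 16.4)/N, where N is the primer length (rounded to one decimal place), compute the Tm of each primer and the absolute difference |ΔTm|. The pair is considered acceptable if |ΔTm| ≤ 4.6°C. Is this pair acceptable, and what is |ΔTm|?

|ΔTm| = 15.1°C; the pair is not acceptable.

Forward: G+C = 9, N = 21 → Tm = 64.9 + 41·(9 − 16.4)/21 = 50.5°C.
Reverse: G+C = 2, N = 20 → Tm = 64.9 + 41·(2 − 16.4)/20 = 35.4°C.
|ΔTm| = |50.5 − 35.4| = 15.1°C, > 4.6°C.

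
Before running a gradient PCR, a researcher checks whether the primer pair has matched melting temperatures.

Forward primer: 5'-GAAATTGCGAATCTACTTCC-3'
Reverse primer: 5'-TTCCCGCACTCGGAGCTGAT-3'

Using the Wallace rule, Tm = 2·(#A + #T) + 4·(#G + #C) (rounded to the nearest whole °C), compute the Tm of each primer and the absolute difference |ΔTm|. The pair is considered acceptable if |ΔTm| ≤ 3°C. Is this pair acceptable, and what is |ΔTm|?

|ΔTm| = 8°C; the pair is not acceptable.

Forward: A=6 T=6 G=3 C=5 → Tm = 2·12 + 4·8 = 56°C.
Reverse: A=3 T=5 G=5 C=7 → Tm = 2·8 + 4·12 = 64°C.
|ΔTm| = |56 − 64| = 8°C, > 3°C.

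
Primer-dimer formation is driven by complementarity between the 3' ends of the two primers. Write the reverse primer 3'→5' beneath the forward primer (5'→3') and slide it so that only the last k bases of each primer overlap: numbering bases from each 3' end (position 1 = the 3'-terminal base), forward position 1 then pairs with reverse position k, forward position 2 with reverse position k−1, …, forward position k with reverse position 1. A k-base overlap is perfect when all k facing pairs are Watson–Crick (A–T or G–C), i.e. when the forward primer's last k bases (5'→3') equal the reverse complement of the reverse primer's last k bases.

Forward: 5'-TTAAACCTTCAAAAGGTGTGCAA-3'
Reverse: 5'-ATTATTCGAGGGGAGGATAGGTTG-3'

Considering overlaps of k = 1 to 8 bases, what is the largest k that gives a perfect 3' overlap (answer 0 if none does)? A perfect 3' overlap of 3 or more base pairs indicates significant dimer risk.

Longest perfect overlap: 3 complementary base pairs; significant dimer risk (threshold 3).

Last 8 bases (5'→3') — forward …GTGTGCAA, reverse …ATAGGTTG.
Reverse complement of the reverse primer's last 8 bases: CAACCTAT; its first k bases are the reverse complement of the reverse primer's last k bases, so a perfect k-base overlap needs the forward primer's last k bases to equal them.
Comparing (forward last k vs required): k=1: A vs C ✗; k=2: AA vs CA ✗; k=3: CAA vs CAA ✓; k=4: GCAA vs CAAC ✗; k=5: TGCAA vs CAACC ✗; k=6: GTGCAA vs CAACCT ✗; k=7: TGTGCAA vs CAACCTA ✗; k=8: GTGTGCAA vs CAACCTAT ✗.
Only k = 3 is perfect, so the longest perfect 3' overlap is 3.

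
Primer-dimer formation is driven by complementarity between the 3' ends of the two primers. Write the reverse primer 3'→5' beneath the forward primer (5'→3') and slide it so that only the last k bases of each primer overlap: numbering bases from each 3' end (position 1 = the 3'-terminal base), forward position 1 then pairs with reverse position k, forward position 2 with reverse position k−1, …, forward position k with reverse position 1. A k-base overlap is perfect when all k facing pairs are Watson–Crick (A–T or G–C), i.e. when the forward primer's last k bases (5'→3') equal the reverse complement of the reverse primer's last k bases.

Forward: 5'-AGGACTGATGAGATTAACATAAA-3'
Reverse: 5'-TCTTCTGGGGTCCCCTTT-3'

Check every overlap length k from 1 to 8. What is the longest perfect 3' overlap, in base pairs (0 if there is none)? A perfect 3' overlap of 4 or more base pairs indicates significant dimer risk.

Longest perfect overlap: 3 complementary base pairs; below the dimer-risk threshold (threshold 4).

Last 8 bases (5'→3') — forward …AACATAAA, reverse …TCCCCTTT.
Reverse complement of the reverse primer's last 8 bases: AAAGGGGA; its first k bases are the reverse complement of the reverse primer's last k bases, so a perfect k-base overlap needs the forward primer's last k bases to equal them.
Comparing (forward last k vs required): k=1: A vs A ✓; k=2: AA vs AA ✓; k=3: AAA vs AAA ✓; k=4: TAAA vs AAAG ✗; k=5: ATAAA vs AAAGG ✗; k=6: CATAAA vs AAAGGG ✗; k=7: ACATAAA vs AAAGGGG ✗; k=8: AACATAAA vs AAAGGGGA ✗.
Perfect overlaps at k = 1, 2, 3; the largest is 3.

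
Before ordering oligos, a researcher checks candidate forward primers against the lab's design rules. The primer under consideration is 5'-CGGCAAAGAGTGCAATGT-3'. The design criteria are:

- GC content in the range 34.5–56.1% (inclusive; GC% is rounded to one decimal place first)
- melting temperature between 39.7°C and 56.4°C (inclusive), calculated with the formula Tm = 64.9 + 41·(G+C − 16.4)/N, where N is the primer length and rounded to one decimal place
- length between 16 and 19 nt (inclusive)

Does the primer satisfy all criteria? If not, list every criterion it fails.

Base counts: A=6, T=3, G=6, C=3 (length 18).
GC content: GC 9/18 = 50.0% ✓
Tm: Tm = 64.9 + 41·(9 − 16.4)/18 = 48.0°C ✓
length: length 18 ✓

Meets all criteria.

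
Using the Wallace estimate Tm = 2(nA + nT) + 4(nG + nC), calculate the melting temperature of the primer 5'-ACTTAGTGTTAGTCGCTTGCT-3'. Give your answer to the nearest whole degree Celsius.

60°C

Base counts: A=3, T=9, G=5, C=4 (length 21).
Tm = 2·(3+9) + 4·(5+4) = 2·12 + 4·9 = 24 + 36 = 60°C.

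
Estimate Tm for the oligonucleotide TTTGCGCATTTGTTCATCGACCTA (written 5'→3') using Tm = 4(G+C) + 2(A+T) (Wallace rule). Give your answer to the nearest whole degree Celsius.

68°C

Base counts: A=4, T=10, G=4, C=6 (length 24).
Tm = 2·(4+10) + 4·(4+6) = 2·14 + 4·10 = 28 + 40 = 68°C.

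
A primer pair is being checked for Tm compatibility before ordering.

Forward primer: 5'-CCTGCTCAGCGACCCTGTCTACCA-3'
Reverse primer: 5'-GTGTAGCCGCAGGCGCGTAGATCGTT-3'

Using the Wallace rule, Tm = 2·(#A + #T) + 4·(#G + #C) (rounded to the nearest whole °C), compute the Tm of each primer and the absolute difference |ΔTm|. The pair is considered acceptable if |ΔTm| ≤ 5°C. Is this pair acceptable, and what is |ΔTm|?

|ΔTm| = 6°C; the pair is not acceptable.

Forward: A=4 T=5 G=4 C=11 → Tm = 2·9 + 4·15 = 78°C.
Reverse: A=4 T=6 G=10 C=6 → Tm = 2·10 + 4·16 = 84°C.
|ΔTm| = |78 − 84| = 6°C, > 5°C.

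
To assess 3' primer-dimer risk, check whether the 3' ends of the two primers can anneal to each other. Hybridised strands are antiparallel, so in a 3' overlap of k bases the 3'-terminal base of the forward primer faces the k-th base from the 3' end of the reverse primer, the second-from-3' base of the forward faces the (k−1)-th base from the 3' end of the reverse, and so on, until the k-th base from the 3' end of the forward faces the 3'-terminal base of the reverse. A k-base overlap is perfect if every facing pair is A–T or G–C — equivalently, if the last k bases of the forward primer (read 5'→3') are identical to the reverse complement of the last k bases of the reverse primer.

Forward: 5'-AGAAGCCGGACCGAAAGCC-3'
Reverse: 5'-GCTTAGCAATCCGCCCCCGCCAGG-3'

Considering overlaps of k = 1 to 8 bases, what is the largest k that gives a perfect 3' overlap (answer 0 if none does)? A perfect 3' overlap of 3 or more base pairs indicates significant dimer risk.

Last 8 bases (5'→3') — forward …CGAAAGCC, reverse …CCGCCAGG.
Reverse complement of the reverse primer's last 8 bases: CCTGGCGG; its first k bases are the reverse complement of the reverse primer's last k bases, so a perfect k-base overlap needs the forward primer's last k bases to equal them.
Comparing (forward last k vs required): k=1: C vs C ✓; k=2: CC vs CC ✓; k=3: GCC vs CCT ✗; k=4: AGCC vs CCTG ✗; k=5: AAGCC vs CCTGG ✗; k=6: AAAGCC vs CCTGGC ✗; k=7: GAAAGCC vs CCTGGCG ✗; k=8: CGAAAGCC vs CCTGGCGG ✗.
Perfect overlaps at k = 1, 2; the largest is 2.

Longest perfect overlap: 2 complementary base pairs; below the dimer-risk threshold (threshold 3).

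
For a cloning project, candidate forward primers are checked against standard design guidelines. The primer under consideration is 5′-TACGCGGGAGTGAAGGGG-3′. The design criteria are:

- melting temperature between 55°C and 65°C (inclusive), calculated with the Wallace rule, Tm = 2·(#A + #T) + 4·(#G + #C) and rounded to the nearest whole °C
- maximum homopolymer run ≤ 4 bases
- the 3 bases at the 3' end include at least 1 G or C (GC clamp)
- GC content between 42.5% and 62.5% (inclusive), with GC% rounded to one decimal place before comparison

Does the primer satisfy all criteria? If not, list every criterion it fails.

Fails: GC content.

Base counts: A=4, T=2, G=10, C=2 (length 18).
Tm: Tm = 2·6 + 4·12 = 60°C ✓
homopolymer run: longest run = 4 ✓
GC clamp: 3' end GGG has 3 G/C ✓
GC content: GC 12/18 = 66.7%, outside 42.5–62.5% ✗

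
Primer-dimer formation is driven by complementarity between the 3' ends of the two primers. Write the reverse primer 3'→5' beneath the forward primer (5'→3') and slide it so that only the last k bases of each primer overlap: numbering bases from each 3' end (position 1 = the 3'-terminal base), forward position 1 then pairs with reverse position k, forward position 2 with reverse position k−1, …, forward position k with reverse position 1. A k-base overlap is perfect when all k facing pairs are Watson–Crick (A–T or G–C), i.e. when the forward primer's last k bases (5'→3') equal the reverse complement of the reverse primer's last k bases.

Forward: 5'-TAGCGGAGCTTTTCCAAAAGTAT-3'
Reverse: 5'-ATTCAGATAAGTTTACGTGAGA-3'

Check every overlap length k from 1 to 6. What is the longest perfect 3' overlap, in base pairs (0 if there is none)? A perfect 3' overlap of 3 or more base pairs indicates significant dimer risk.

Longest perfect overlap: 1 complementary base pair; below the dimer-risk threshold (threshold 3).

Last 6 bases (5'→3') — forward …AAGTAT, reverse …GTGAGA.
Reverse complement of the reverse primer's last 6 bases: TCTCAC; its first k bases are the reverse complement of the reverse primer's last k bases, so a perfect k-base overlap needs the forward primer's last k bases to equal them.
Comparing (forward last k vs required): k=1: T vs T ✓; k=2: AT vs TC ✗; k=3: TAT vs TCT ✗; k=4: GTAT vs TCTC ✗; k=5: AGTAT vs TCTCA ✗; k=6: AAGTAT vs TCTCAC ✗.
Only k = 1 is perfect, so the longest perfect 3' overlap is 1.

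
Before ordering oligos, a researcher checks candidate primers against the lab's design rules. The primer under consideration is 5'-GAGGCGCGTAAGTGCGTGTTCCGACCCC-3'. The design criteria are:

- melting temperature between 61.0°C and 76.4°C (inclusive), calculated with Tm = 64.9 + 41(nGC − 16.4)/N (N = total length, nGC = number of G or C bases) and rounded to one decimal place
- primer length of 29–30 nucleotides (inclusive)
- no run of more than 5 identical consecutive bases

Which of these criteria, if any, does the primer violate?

Base counts: A=4, T=5, G=10, C=9 (length 28).
Tm: Tm = 64.9 + 41·(19 − 16.4)/28 = 68.7°C ✓
length: length 28, outside 29–30 ✗
homopolymer run: longest run = 4 ✓

Fails: length.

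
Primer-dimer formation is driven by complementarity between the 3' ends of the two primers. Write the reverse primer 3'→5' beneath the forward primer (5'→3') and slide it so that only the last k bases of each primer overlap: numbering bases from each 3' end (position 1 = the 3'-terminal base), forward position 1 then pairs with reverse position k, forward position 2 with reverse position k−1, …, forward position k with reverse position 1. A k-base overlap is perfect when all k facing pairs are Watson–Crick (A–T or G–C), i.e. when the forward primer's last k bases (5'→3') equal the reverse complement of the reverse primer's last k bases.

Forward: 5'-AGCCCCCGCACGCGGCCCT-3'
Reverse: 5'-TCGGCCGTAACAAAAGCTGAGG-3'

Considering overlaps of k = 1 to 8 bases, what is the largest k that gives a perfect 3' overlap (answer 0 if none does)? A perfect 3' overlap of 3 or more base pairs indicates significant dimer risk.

Longest perfect overlap: 3 complementary base pairs; significant dimer risk (threshold 3).

Last 8 bases (5'→3') — forward …GCGGCCCT, reverse …AGCTGAGG.
Reverse complement of the reverse primer's last 8 bases: CCTCAGCT; its first k bases are the reverse complement of the reverse primer's last k bases, so a perfect k-base overlap needs the forward primer's last k bases to equal them.
Comparing (forward last k vs required): k=1: T vs C ✗; k=2: CT vs CC ✗; k=3: CCT vs CCT ✓; k=4: CCCT vs CCTC ✗; k=5: GCCCT vs CCTCA ✗; k=6: GGCCCT vs CCTCAG ✗; k=7: CGGCCCT vs CCTCAGC ✗; k=8: GCGGCCCT vs CCTCAGCT ✗.
Only k = 3 is perfect, so the longest perfect 3' overlap is 3.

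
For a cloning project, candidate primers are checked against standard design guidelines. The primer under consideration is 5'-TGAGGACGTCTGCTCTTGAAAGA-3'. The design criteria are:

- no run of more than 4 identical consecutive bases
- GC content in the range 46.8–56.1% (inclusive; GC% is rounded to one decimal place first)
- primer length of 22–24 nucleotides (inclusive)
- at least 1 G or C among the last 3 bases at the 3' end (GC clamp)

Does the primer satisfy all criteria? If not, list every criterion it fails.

Meets all criteria.

Base counts: A=6, T=6, G=7, C=4 (length 23).
homopolymer run: longest run = 3 ✓
GC content: GC 11/23 = 47.8% ✓
length: length 23 ✓
GC clamp: 3' end AGA has 1 G/C ✓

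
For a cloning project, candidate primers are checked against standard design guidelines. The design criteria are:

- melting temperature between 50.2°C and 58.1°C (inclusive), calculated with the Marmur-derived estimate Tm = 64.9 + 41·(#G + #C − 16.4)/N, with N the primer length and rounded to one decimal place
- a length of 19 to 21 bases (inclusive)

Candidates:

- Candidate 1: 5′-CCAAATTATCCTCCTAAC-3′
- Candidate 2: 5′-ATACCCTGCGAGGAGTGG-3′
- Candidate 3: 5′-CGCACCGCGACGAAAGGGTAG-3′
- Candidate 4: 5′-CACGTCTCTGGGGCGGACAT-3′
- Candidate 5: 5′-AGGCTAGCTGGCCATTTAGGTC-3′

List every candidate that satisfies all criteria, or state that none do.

Candidate 4 only.

Candidate 1 (18 nt, A=6 T=5 G=0 C=7): Tm = 64.9 + 41·(7 − 16.4)/18 = 43.5°C, outside 50.2–58.1°C ✗; length 18, outside 19–21 ✗ — fails.
Candidate 2 (18 nt, A=4 T=3 G=7 C=4): Tm = 64.9 + 41·(11 − 16.4)/18 = 52.6°C ✓; length 18, outside 19–21 ✗ — fails.
Candidate 3 (21 nt, A=6 T=1 G=8 C=6): Tm = 64.9 + 41·(14 − 16.4)/21 = 60.2°C, outside 50.2–58.1°C ✗; length 21 ✓ — fails.
Candidate 4 (20 nt, A=3 T=4 G=7 C=6): Tm = 64.9 + 41·(13 − 16.4)/20 = 57.9°C ✓; length 20 ✓ — passes.
Candidate 5 (22 nt, A=4 T=6 G=7 C=5): Tm = 64.9 + 41·(12 − 16.4)/22 = 56.7°C ✓; length 22, outside 19–21 ✗ — fails.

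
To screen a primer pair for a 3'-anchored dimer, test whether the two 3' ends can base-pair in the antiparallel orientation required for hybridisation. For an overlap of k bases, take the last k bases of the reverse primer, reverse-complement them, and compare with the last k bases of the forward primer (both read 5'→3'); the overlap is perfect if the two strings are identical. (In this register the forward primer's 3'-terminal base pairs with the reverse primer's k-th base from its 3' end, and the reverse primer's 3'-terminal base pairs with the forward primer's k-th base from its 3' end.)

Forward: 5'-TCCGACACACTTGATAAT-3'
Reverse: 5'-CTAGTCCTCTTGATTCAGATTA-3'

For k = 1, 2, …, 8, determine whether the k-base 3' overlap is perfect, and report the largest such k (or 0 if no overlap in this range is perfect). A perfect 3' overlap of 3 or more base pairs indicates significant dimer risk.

Longest perfect overlap: 4 complementary base pairs; significant dimer risk (threshold 3).

Last 8 bases (5'→3') — forward …TTGATAAT, reverse …TCAGATTA.
Reverse complement of the reverse primer's last 8 bases: TAATCTGA; its first k bases are the reverse complement of the reverse primer's last k bases, so a perfect k-base overlap needs the forward primer's last k bases to equal them.
Comparing (forward last k vs required): k=1: T vs T ✓; k=2: AT vs TA ✗; k=3: AAT vs TAA ✗; k=4: TAAT vs TAAT ✓; k=5: ATAAT vs TAATC ✗; k=6: GATAAT vs TAATCT ✗; k=7: TGATAAT vs TAATCTG ✗; k=8: TTGATAAT vs TAATCTGA ✗.
Perfect overlaps at k = 1, 4; the largest is 4.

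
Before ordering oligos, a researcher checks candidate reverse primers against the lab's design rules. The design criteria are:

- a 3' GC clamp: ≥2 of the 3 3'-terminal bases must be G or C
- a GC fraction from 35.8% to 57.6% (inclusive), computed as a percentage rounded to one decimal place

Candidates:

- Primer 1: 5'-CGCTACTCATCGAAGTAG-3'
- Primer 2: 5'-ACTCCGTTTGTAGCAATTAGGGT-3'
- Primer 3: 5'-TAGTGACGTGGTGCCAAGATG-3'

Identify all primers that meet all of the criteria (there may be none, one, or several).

Primer 1 (18 nt, A=5 T=4 G=4 C=5): 3' end TAG has 1 G/C, need ≥2 ✗; GC 9/18 = 50.0% ✓ — fails.
Primer 2 (23 nt, A=5 T=8 G=6 C=4): 3' end GGT has 2 G/C ✓; GC 10/23 = 43.5% ✓ — passes.
Primer 3 (21 nt, A=5 T=5 G=8 C=3): 3' end ATG has 1 G/C, need ≥2 ✗; GC 11/21 = 52.4% ✓ — fails.

Primer 2 only.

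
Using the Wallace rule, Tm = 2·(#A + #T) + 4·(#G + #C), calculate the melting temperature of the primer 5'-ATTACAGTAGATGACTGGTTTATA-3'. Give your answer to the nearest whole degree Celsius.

62°C

Base counts: A=8, T=9, G=5, C=2 (length 24).
Tm = 2·(8+9) + 4·(5+2) = 2·17 + 4·7 = 34 + 28 = 62°C.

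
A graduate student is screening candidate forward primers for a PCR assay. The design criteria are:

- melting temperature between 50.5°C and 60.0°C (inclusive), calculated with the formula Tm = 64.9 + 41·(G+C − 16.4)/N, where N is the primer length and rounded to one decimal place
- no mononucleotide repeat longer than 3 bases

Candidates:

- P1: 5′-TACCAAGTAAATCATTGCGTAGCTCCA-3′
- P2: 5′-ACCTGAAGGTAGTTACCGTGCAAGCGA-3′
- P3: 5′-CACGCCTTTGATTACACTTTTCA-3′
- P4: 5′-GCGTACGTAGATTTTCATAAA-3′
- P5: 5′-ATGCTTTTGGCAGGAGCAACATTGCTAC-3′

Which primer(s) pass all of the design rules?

P1 (27 nt, A=9 T=7 G=4 C=7): Tm = 64.9 + 41·(11 − 16.4)/27 = 56.7°C ✓; longest run = 3 ✓ — passes.
P2 (27 nt, A=8 T=5 G=8 C=6): Tm = 64.9 + 41·(14 − 16.4)/27 = 61.3°C, outside 50.5–60.0°C ✗; longest run = 2 ✓ — fails.
P3 (23 nt, A=5 T=9 G=2 C=7): Tm = 64.9 + 41·(9 − 16.4)/23 = 51.7°C ✓; longest run = 4, exceeds 3 ✗ — fails.
P4 (21 nt, A=7 T=7 G=4 C=3): Tm = 64.9 + 41·(7 − 16.4)/21 = 46.5°C, outside 50.5–60.0°C ✗; longest run = 4, exceeds 3 ✗ — fails.
P5 (28 nt, A=7 T=8 G=7 C=6): Tm = 64.9 + 41·(13 − 16.4)/28 = 59.9°C ✓; longest run = 4, exceeds 3 ✗ — fails.

P1 only.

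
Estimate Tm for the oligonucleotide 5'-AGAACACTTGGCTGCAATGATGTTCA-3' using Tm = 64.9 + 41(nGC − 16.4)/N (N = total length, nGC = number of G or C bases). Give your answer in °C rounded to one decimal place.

56.4°C

Base counts: A=8, T=7, G=6, C=5; G+C = 11, N = 26.
Tm = 64.9 + 41·(11 − 16.4)/26 = 64.9 + -221.40/26 = 56.4°C.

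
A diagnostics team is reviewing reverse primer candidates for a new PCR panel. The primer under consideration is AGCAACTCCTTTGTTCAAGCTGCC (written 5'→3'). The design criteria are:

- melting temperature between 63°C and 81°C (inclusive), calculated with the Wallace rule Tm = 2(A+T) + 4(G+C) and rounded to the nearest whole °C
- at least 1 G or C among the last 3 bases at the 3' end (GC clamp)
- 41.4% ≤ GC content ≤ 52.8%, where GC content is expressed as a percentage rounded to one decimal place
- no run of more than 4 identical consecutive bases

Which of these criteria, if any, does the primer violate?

Meets all criteria.

Base counts: A=5, T=7, G=4, C=8 (length 24).
Tm: Tm = 2·12 + 4·12 = 72°C ✓
GC clamp: 3' end GCC has 3 G/C ✓
GC content: GC 12/24 = 50.0% ✓
homopolymer run: longest run = 3 ✓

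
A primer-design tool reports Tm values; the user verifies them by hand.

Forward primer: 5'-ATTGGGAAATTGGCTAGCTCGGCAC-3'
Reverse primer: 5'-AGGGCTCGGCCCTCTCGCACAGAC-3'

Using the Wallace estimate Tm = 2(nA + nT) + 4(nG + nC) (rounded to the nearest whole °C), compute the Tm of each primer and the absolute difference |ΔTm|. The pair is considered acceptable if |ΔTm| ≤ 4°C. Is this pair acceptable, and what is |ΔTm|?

Forward: A=6 T=6 G=8 C=5 → Tm = 2·12 + 4·13 = 76°C.
Reverse: A=4 T=3 G=7 C=10 → Tm = 2·7 + 4·17 = 82°C.
|ΔTm| = |76 − 82| = 6°C, > 4°C.

|ΔTm| = 6°C; the pair is not acceptable.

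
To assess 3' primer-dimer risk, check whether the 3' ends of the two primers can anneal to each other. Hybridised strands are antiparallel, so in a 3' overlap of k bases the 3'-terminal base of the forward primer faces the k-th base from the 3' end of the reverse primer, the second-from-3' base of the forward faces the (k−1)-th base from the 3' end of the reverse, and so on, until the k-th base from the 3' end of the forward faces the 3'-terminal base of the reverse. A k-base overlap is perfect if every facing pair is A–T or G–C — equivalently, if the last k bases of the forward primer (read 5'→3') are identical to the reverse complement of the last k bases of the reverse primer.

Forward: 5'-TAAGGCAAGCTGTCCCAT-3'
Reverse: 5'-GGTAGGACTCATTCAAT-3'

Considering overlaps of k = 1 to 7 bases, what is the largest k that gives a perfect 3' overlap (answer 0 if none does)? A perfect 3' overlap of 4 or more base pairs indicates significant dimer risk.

Longest perfect overlap: 2 complementary base pairs; below the dimer-risk threshold (threshold 4).

Last 7 bases (5'→3') — forward …GTCCCAT, reverse …ATTCAAT.
Reverse complement of the reverse primer's last 7 bases: ATTGAAT; its first k bases are the reverse complement of the reverse primer's last k bases, so a perfect k-base overlap needs the forward primer's last k bases to equal them.
Comparing (forward last k vs required): k=1: T vs A ✗; k=2: AT vs AT ✓; k=3: CAT vs ATT ✗; k=4: CCAT vs ATTG ✗; k=5: CCCAT vs ATTGA ✗; k=6: TCCCAT vs ATTGAA ✗; k=7: GTCCCAT vs ATTGAAT ✗.
Only k = 2 is perfect, so the longest perfect 3' overlap is 2.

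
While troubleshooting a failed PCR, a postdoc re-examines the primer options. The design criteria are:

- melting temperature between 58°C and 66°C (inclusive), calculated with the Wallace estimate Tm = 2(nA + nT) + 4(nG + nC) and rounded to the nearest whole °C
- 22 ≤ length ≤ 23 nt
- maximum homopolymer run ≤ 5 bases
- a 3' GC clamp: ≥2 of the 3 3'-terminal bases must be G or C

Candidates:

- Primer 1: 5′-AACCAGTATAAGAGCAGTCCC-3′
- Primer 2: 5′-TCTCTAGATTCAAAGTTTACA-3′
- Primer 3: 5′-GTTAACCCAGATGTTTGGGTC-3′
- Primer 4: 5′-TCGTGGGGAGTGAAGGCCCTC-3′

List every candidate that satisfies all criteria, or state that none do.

None of the candidates satisfy all criteria.

Primer 1 (21 nt, A=8 T=3 G=4 C=6): Tm = 2·11 + 4·10 = 62°C ✓; length 21, outside 22–23 ✗; longest run = 3 ✓; 3' end CCC has 3 G/C ✓ — fails.
Primer 2 (21 nt, A=7 T=8 G=2 C=4): Tm = 2·15 + 4·6 = 54°C, outside 58–66°C ✗; length 21, outside 22–23 ✗; longest run = 3 ✓; 3' end ACA has 1 G/C, need ≥2 ✗ — fails.
Primer 3 (21 nt, A=4 T=7 G=6 C=4): Tm = 2·11 + 4·10 = 62°C ✓; length 21, outside 22–23 ✗; longest run = 3 ✓; 3' end GTC has 2 G/C ✓ — fails.
Primer 4 (21 nt, A=3 T=4 G=9 C=5): Tm = 2·7 + 4·14 = 70°C, outside 58–66°C ✗; length 21, outside 22–23 ✗; longest run = 4 ✓; 3' end CTC has 2 G/C ✓ — fails.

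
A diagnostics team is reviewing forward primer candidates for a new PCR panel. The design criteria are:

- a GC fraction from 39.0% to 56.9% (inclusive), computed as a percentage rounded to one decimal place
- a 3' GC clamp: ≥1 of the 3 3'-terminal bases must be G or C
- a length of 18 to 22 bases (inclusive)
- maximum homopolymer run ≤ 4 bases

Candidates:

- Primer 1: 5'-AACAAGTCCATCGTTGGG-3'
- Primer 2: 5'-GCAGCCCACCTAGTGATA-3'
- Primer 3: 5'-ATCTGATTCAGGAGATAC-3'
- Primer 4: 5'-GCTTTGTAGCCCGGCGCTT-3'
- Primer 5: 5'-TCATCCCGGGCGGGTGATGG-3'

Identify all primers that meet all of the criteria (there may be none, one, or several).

Primer 1 only.

Primer 1 (18 nt, A=5 T=4 G=5 C=4): GC 9/18 = 50.0% ✓; 3' end GGG has 3 G/C ✓; length 18 ✓; longest run = 3 ✓ — passes.
Primer 2 (18 nt, A=5 T=3 G=4 C=6): GC 10/18 = 55.6% ✓; 3' end ATA has 0 G/C, need ≥1 ✗; length 18 ✓; longest run = 3 ✓ — fails.
Primer 3 (18 nt, A=6 T=5 G=4 C=3): GC 7/18 = 38.9%, outside 39.0–56.9% ✗; 3' end TAC has 1 G/C ✓; length 18 ✓; longest run = 2 ✓ — fails.
Primer 4 (19 nt, A=1 T=6 G=6 C=6): GC 12/19 = 63.2%, outside 39.0–56.9% ✗; 3' end CTT has 1 G/C ✓; length 19 ✓; longest run = 3 ✓ — fails.
Primer 5 (20 nt, A=2 T=4 G=9 C=5): GC 14/20 = 70.0%, outside 39.0–56.9% ✗; 3' end TGG has 2 G/C ✓; length 20 ✓; longest run = 3 ✓ — fails.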